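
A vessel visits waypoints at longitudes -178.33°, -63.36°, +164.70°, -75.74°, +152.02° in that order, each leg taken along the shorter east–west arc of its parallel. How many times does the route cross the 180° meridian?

Leg 1: -178.33° → -63.36°, shortest Δλ = 114.97° (east) — does not cross 180°.
Leg 2: -63.36° → +164.70°, shortest Δλ = -131.94° (west) — crosses 180°.
Leg 3: +164.70° → -75.74°, shortest Δλ = 119.56° (east) — crosses 180°.
Leg 4: -75.74° → +152.02°, shortest Δλ = -132.24° (west) — crosses 180°.
Total crossings: 3.

3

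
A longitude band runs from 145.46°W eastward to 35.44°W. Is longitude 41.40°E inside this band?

No

Band width going east from -145.46° to -35.44°: ((-35.44 − -145.46) mod 360) = 110.02°.
Offset of +41.40° east of the west edge: ((41.40 − -145.46) mod 360) = 186.86°.
186.86° > 110.02° ⇒ outside.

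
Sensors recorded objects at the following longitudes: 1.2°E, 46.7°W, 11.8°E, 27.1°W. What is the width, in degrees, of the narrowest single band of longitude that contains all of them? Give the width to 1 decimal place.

Sort the longitudes: -46.7°, -27.1°, +1.2°, +11.8°.
Eastward gaps between consecutive values (wrapping around): 19.6°, 28.3°, 10.6°, 301.5°.
Largest gap = 301.5° ⇒ minimal covering band is its complement: 360° − 301.5° = 58.5°.
Band runs from -46.7° eastward to +11.8°.

58.5°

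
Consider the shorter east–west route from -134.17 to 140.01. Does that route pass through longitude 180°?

Naïve |140.01 − -134.17| = 274.18° > 180°, so the shorter arc goes the other way round — across 180°.
Signed shortest Δλ = ((140.01 − -134.17 + 180) mod 360) − 180 = -85.82°.
Going west by 85.82° from -134.17° passes through 180° before reaching +140.01°.

Yes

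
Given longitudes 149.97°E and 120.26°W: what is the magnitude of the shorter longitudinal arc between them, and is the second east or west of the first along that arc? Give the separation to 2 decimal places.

Raw difference: -120.26 − 149.97 = -270.23°.
Normalise into (−180°, 180°]: -270.23° + 360° = 89.77°.
Positive ⇒ the second point lies to the east; separation 89.77°.

89.77° east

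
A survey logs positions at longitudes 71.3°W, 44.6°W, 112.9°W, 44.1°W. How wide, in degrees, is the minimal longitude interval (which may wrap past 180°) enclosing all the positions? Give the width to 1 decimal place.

Sort the longitudes: -112.9°, -71.3°, -44.6°, -44.1°.
Eastward gaps between consecutive values (wrapping around): 41.6°, 26.7°, 0.5°, 291.2°.
Largest gap = 291.2° ⇒ minimal covering band is its complement: 360° − 291.2° = 68.8°.
Band runs from -112.9° eastward to -44.1°.

68.8°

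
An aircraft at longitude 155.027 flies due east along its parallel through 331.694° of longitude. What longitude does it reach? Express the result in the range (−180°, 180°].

Start at +155.027°; shift +331.694° → +486.721°.
+486.721° lies outside (−180°, 180°]; subtract 360° → +126.721°.

+126.721°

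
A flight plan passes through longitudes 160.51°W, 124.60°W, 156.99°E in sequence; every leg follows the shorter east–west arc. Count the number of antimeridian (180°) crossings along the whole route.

Leg 1: -160.51° → -124.60°, shortest Δλ = 35.91° (east) — does not cross 180°.
Leg 2: -124.60° → +156.99°, shortest Δλ = -78.41° (west) — crosses 180°.
Total crossings: 1.

1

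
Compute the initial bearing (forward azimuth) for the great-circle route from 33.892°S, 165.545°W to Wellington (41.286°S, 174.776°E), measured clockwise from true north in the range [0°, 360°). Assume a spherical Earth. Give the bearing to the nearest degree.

Δλ = 174.776 − -165.545 = 340.321°; wrapped into (−180°, 180°]: -19.679°.
θ = atan2( sin Δλ · cos φ₂ , cos φ₁ · sin φ₂ − sin φ₁ · cos φ₂ · cos Δλ )
  = atan2(-0.25304, -0.15316) = -121.186° → normalised to [0°, 360°): 238.814°.

239°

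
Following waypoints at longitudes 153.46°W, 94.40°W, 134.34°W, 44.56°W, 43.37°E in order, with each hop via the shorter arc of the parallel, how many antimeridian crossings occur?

0

Leg 1: -153.46° → -94.40°, shortest Δλ = 59.06° (east) — does not cross 180°.
Leg 2: -94.40° → -134.34°, shortest Δλ = -39.94° (west) — does not cross 180°.
Leg 3: -134.34° → -44.56°, shortest Δλ = 89.78° (east) — does not cross 180°.
Leg 4: -44.56° → +43.37°, shortest Δλ = 87.93° (east) — does not cross 180°.
Total crossings: 0.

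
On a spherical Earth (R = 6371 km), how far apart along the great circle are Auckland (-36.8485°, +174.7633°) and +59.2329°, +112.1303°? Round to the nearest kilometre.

12131 km

Δλ = 112.1303 − 174.7633 = -62.6330°.
Δφ = 59.2329 − -36.8485 = 96.0814°.
a = sin²(Δφ/2) + cos φ₁ · cos φ₂ · sin²(Δλ/2) = 0.663560.
c = 2·atan2(√a, √(1−a)) = 1.90405 rad → d = 6371·c ≈ 12130.71 km.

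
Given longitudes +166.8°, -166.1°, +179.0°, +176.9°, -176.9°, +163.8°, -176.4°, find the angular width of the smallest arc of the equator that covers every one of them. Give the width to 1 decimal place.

Sort the longitudes: -176.9°, -176.4°, -166.1°, +163.8°, +166.8°, +176.9°, +179.0°.
Eastward gaps between consecutive values (wrapping around): 0.5°, 10.3°, 329.9°, 3.0°, 10.1°, 2.1°, 4.1°.
Largest gap = 329.9° ⇒ minimal covering band is its complement: 360° − 329.9° = 30.1°.
Band runs from +163.8° eastward to -166.1°, crossing the antimeridian.

30.1°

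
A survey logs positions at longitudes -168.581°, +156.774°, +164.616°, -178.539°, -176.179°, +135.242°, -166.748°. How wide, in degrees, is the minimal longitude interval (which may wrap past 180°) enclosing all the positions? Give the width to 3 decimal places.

Sort the longitudes: -178.539°, -176.179°, -168.581°, -166.748°, +135.242°, +156.774°, +164.616°.
Eastward gaps between consecutive values (wrapping around): 2.360°, 7.598°, 1.833°, 301.990°, 21.532°, 7.842°, 16.845°.
Largest gap = 301.990° ⇒ minimal covering band is its complement: 360° − 301.990° = 58.010°.
Band runs from +135.242° eastward to -166.748°, crossing the antimeridian.

58.010°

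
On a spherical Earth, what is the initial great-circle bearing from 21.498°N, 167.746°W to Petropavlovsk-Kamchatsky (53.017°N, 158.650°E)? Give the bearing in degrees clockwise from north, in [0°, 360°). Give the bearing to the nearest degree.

329°

Δλ = 158.650 − -167.746 = 326.396°; wrapped into (−180°, 180°]: -33.604°.
θ = atan2( sin Δλ · cos φ₂ , cos φ₁ · sin φ₂ − sin φ₁ · cos φ₂ · cos Δλ )
  = atan2(-0.33294, 0.55962) = -30.750° → normalised to [0°, 360°): 329.250°.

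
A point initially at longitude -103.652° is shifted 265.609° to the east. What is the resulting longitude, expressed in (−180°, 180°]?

Start at -103.652°; shift +265.609° → +161.957°.
+161.957° already lies in (−180°, 180°].

+161.957°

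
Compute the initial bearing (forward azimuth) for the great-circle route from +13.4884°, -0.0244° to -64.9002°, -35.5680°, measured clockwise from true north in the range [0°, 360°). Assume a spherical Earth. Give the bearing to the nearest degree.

Δλ = -35.5680 − -0.0244 = -35.5436°.
θ = atan2( sin Δλ · cos φ₂ , cos φ₁ · sin φ₂ − sin φ₁ · cos φ₂ · cos Δλ )
  = atan2(-0.24659, -0.96110) = -165.610° → normalised to [0°, 360°): 194.390°.

194°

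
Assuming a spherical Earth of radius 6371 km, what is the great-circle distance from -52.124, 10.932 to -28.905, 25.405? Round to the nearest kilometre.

2845 km

Δλ = 25.405 − 10.932 = 14.473°.
Δφ = -28.905 − -52.124 = 23.219°.
a = sin²(Δφ/2) + cos φ₁ · cos φ₂ · sin²(Δλ/2) = 0.049026.
c = 2·atan2(√a, √(1−a)) = 0.44654 rad → d = 6371·c ≈ 2844.88 km.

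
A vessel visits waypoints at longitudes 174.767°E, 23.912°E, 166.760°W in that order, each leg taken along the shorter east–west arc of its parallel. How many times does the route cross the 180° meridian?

Leg 1: +174.767° → +23.912°, shortest Δλ = -150.855° (west) — does not cross 180°.
Leg 2: +23.912° → -166.760°, shortest Δλ = 169.328° (east) — crosses 180°.
Total crossings: 1.

1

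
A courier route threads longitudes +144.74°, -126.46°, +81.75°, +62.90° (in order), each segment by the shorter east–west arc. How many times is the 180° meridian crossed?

Leg 1: +144.74° → -126.46°, shortest Δλ = 88.8° (east) — crosses 180°.
Leg 2: -126.46° → +81.75°, shortest Δλ = -151.79° (west) — crosses 180°.
Leg 3: +81.75° → +62.90°, shortest Δλ = -18.85° (west) — does not cross 180°.
Total crossings: 2.

2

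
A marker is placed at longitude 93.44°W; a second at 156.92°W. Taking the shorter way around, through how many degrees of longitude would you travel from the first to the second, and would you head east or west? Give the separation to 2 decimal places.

63.48° west

Raw difference: -156.92 − -93.44 = -63.48°.
Normalise into (−180°, 180°]: -63.48° stays -63.48°.
Negative ⇒ the second point lies to the west; separation 63.48°.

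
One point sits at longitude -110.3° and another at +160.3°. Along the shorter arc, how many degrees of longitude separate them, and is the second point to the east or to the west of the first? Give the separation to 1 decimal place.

89.4° west

Raw difference: 160.3 − -110.3 = 270.6°.
Normalise into (−180°, 180°]: 270.6° − 360° = -89.4°.
Negative ⇒ the second point lies to the west; separation 89.4°.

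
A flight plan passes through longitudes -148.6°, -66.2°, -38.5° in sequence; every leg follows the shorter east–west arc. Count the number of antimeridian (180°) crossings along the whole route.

Leg 1: -148.6° → -66.2°, shortest Δλ = 82.4° (east) — does not cross 180°.
Leg 2: -66.2° → -38.5°, shortest Δλ = 27.7° (east) — does not cross 180°.
Total crossings: 0.

0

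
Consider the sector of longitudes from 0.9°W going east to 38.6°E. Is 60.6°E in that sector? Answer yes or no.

Band width going east from -0.9° to +38.6°: ((38.6 − -0.9) mod 360) = 39.5°.
Offset of +60.6° east of the west edge: ((60.6 − -0.9) mod 360) = 61.5°.
61.5° > 39.5° ⇒ outside.

No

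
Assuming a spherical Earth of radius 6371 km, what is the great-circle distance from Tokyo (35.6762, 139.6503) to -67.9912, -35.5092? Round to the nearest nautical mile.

Δλ = -35.5092 − 139.6503 = -175.1595°.
Δφ = -67.9912 − 35.6762 = -103.6674°.
a = sin²(Δφ/2) + cos φ₁ · cos φ₂ · sin²(Δλ/2) = 0.922018.
c = 2·atan2(√a, √(1−a)) = 2.57556 rad → d = 6371·c ≈ 16408.90 km ≈ 8860.10 nmi.

8860 nmi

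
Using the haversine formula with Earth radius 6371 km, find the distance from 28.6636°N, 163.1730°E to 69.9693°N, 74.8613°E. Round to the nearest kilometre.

6966 km

Δλ = 74.8613 − 163.1730 = -88.3117°.
Δφ = 69.9693 − 28.6636 = 41.3057°.
a = sin²(Δφ/2) + cos φ₁ · cos φ₂ · sin²(Δλ/2) = 0.270247.
c = 2·atan2(√a, √(1−a)) = 1.09336 rad → d = 6371·c ≈ 6965.78 km.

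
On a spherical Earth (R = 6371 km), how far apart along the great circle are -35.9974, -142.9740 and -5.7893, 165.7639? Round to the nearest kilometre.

Δλ = 165.7639 − -142.9740 = 308.7379°; wrapped into (−180°, 180°]: -51.2621°.
Δφ = -5.7893 − -35.9974 = 30.2081°.
a = sin²(Δφ/2) + cos φ₁ · cos φ₂ · sin²(Δλ/2) = 0.218515.
c = 2·atan2(√a, √(1−a)) = 0.97282 rad → d = 6371·c ≈ 6197.84 km.

6198 km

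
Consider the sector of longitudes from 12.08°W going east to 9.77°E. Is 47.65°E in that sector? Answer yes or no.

Band width going east from -12.08° to +9.77°: ((9.77 − -12.08) mod 360) = 21.85°.
Offset of +47.65° east of the west edge: ((47.65 − -12.08) mod 360) = 59.73°.
59.73° > 21.85° ⇒ outside.

No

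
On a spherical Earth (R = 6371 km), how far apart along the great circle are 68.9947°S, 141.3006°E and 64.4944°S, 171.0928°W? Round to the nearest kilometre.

2091 km

Δλ = -171.0928 − 141.3006 = -312.3934°; wrapped into (−180°, 180°]: 47.6066°.
Δφ = -64.4944 − -68.9947 = 4.5003°.
a = sin²(Δφ/2) + cos φ₁ · cos φ₂ · sin²(Δλ/2) = 0.026684.
c = 2·atan2(√a, √(1−a)) = 0.32817 rad → d = 6371·c ≈ 2090.80 km.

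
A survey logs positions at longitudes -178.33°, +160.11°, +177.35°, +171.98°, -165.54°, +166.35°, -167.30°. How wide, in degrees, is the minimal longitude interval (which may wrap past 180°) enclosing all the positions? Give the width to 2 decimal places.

Sort the longitudes: -178.33°, -167.30°, -165.54°, +160.11°, +166.35°, +171.98°, +177.35°.
Eastward gaps between consecutive values (wrapping around): 11.03°, 1.76°, 325.65°, 6.24°, 5.63°, 5.37°, 4.32°.
Largest gap = 325.65° ⇒ minimal covering band is its complement: 360° − 325.65° = 34.35°.
Band runs from +160.11° eastward to -165.54°, crossing the antimeridian.

34.35°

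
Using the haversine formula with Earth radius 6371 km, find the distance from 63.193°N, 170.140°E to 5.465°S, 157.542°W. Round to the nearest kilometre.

8104 km

Δλ = -157.542 − 170.140 = -327.682°; wrapped into (−180°, 180°]: 32.318°.
Δφ = -5.465 − 63.193 = -68.658°.
a = sin²(Δφ/2) + cos φ₁ · cos φ₂ · sin²(Δλ/2) = 0.352804.
c = 2·atan2(√a, √(1−a)) = 1.27198 rad → d = 6371·c ≈ 8103.77 km.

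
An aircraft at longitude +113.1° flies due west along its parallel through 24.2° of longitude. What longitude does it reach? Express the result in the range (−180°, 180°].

Start at +113.1°; shift −24.2° → +88.9°.
+88.9° already lies in (−180°, 180°].

+88.9°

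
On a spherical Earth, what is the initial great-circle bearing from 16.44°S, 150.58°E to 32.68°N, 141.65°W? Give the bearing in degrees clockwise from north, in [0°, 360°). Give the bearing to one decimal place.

52.0°

Δλ = -141.65 − 150.58 = -292.23°; wrapped into (−180°, 180°]: 67.77°.
θ = atan2( sin Δλ · cos φ₂ , cos φ₁ · sin φ₂ − sin φ₁ · cos φ₂ · cos Δλ )
  = atan2(0.77914, 0.60799) = 52.034° → normalised to [0°, 360°): 52.034°.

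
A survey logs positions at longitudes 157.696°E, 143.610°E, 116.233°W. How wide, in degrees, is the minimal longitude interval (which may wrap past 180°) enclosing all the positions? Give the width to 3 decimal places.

100.157°

Sort the longitudes: -116.233°, +143.610°, +157.696°.
Eastward gaps between consecutive values (wrapping around): 259.843°, 14.086°, 86.071°.
Largest gap = 259.843° ⇒ minimal covering band is its complement: 360° − 259.843° = 100.157°.
Band runs from +143.610° eastward to -116.233°, crossing the antimeridian.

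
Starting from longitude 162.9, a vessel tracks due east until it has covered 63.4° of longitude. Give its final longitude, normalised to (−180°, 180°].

-133.7°

Start at +162.9°; shift +63.4° → +226.3°.
+226.3° lies outside (−180°, 180°]; subtract 360° → -133.7°.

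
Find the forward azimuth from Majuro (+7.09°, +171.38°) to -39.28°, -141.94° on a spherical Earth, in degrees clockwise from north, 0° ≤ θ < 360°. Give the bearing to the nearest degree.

141°

Δλ = -141.94 − 171.38 = -313.32°; wrapped into (−180°, 180°]: 46.68°.
θ = atan2( sin Δλ · cos φ₂ , cos φ₁ · sin φ₂ − sin φ₁ · cos φ₂ · cos Δλ )
  = atan2(0.56316, -0.69382) = 140.935° → normalised to [0°, 360°): 140.935°.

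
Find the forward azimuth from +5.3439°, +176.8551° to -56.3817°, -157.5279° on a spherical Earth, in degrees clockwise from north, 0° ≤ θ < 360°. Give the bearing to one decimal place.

Δλ = -157.5279 − 176.8551 = -334.3830°; wrapped into (−180°, 180°]: 25.6170°.
θ = atan2( sin Δλ · cos φ₂ , cos φ₁ · sin φ₂ − sin φ₁ · cos φ₂ · cos Δλ )
  = atan2(0.23938, -0.87562) = 164.710° → normalised to [0°, 360°): 164.710°.

164.7°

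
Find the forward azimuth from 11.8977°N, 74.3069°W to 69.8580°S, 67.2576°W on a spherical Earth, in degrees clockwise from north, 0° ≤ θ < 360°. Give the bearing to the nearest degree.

178°

Δλ = -67.2576 − -74.3069 = 7.0493°.
θ = atan2( sin Δλ · cos φ₂ , cos φ₁ · sin φ₂ − sin φ₁ · cos φ₂ · cos Δλ )
  = atan2(0.04226, -0.98913) = 177.554° → normalised to [0°, 360°): 177.554°.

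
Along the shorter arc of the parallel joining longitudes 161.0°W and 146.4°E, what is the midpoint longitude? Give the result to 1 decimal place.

172.7°E

Signed shortest Δλ from -161.0° to +146.4° is -52.6°.
Midpoint longitude = -161.0° + (-52.6°)/2 = -161.0° − 26.3° = -187.3°.
Normalise into (−180°, 180°]: +172.7°.
(The naïve average (-161.0 + +146.4)/2 = -7.3° is on the wrong side of the globe.)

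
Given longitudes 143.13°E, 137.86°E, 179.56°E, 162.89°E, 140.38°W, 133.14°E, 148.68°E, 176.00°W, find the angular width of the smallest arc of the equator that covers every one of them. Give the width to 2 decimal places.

86.48°

Sort the longitudes: -176.00°, -140.38°, +133.14°, +137.86°, +143.13°, +148.68°, +162.89°, +179.56°.
Eastward gaps between consecutive values (wrapping around): 35.62°, 273.52°, 4.72°, 5.27°, 5.55°, 14.21°, 16.67°, 4.44°.
Largest gap = 273.52° ⇒ minimal covering band is its complement: 360° − 273.52° = 86.48°.
Band runs from +133.14° eastward to -140.38°, crossing the antimeridian.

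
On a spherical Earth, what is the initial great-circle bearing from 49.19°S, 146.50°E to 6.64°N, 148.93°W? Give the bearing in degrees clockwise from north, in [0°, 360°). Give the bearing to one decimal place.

66.1°

Δλ = -148.93 − 146.50 = -295.43°; wrapped into (−180°, 180°]: 64.57°.
θ = atan2( sin Δλ · cos φ₂ , cos φ₁ · sin φ₂ − sin φ₁ · cos φ₂ · cos Δλ )
  = atan2(0.89705, 0.39840) = 66.053° → normalised to [0°, 360°): 66.053°.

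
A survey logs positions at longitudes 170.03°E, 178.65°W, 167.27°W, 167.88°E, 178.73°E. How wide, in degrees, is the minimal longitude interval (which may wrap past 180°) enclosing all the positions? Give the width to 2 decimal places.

24.85°

Sort the longitudes: -178.65°, -167.27°, +167.88°, +170.03°, +178.73°.
Eastward gaps between consecutive values (wrapping around): 11.38°, 335.15°, 2.15°, 8.70°, 2.62°.
Largest gap = 335.15° ⇒ minimal covering band is its complement: 360° − 335.15° = 24.85°.
Band runs from +167.88° eastward to -167.27°, crossing the antimeridian.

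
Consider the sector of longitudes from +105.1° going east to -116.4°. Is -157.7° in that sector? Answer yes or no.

Band width going east from +105.1° to -116.4°: ((-116.4 − 105.1) mod 360) = 138.5°.
Offset of -157.7° east of the west edge: ((-157.7 − 105.1) mod 360) = 97.2°.
97.2° ≤ 138.5° ⇒ inside.

Yes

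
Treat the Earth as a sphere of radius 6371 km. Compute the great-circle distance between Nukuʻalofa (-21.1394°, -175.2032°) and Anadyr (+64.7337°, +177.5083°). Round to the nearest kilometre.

9569 km

Δλ = 177.5083 − -175.2032 = 352.7115°; wrapped into (−180°, 180°]: -7.2885°.
Δφ = 64.7337 − -21.1394 = 85.8731°.
a = sin²(Δφ/2) + cos φ₁ · cos φ₂ · sin²(Δλ/2) = 0.465625.
c = 2·atan2(√a, √(1−a)) = 1.50199 rad → d = 6371·c ≈ 9569.20 km.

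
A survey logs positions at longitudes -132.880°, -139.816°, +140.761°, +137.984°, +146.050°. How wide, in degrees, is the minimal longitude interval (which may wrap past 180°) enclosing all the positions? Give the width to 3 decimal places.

89.136°

Sort the longitudes: -139.816°, -132.880°, +137.984°, +140.761°, +146.050°.
Eastward gaps between consecutive values (wrapping around): 6.936°, 270.864°, 2.777°, 5.289°, 74.134°.
Largest gap = 270.864° ⇒ minimal covering band is its complement: 360° − 270.864° = 89.136°.
Band runs from +137.984° eastward to -132.880°, crossing the antimeridian.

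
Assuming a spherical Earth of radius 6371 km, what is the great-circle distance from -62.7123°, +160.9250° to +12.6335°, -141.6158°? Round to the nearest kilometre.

9713 km

Δλ = -141.6158 − 160.9250 = -302.5408°; wrapped into (−180°, 180°]: 57.4592°.
Δφ = 12.6335 − -62.7123 = 75.3458°.
a = sin²(Δφ/2) + cos φ₁ · cos φ₂ · sin²(Δλ/2) = 0.476870.
c = 2·atan2(√a, √(1−a)) = 1.52452 rad → d = 6371·c ≈ 9712.72 km.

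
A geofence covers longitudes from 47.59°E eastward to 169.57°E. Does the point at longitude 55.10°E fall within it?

Band width going east from +47.59° to +169.57°: ((169.57 − 47.59) mod 360) = 121.98°.
Offset of +55.10° east of the west edge: ((55.10 − 47.59) mod 360) = 7.51°.
7.51° ≤ 121.98° ⇒ inside.

Yes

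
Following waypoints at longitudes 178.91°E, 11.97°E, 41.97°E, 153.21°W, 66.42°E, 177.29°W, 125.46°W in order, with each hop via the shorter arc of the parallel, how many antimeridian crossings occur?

3

Leg 1: +178.91° → +11.97°, shortest Δλ = -166.94° (west) — does not cross 180°.
Leg 2: +11.97° → +41.97°, shortest Δλ = 30.0° (east) — does not cross 180°.
Leg 3: +41.97° → -153.21°, shortest Δλ = 164.82° (east) — crosses 180°.
Leg 4: -153.21° → +66.42°, shortest Δλ = -140.37° (west) — crosses 180°.
Leg 5: +66.42° → -177.29°, shortest Δλ = 116.29° (east) — crosses 180°.
Leg 6: -177.29° → -125.46°, shortest Δλ = 51.83° (east) — does not cross 180°.
Total crossings: 3.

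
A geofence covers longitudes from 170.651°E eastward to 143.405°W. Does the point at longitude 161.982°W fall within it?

Yes

Band width going east from +170.651° to -143.405°: ((-143.405 − 170.651) mod 360) = 45.944°.
Offset of -161.982° east of the west edge: ((-161.982 − 170.651) mod 360) = 27.367°.
27.367° ≤ 45.944° ⇒ inside.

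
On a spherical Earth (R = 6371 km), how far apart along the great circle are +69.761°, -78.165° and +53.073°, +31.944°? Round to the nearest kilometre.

5256 km

Δλ = 31.944 − -78.165 = 110.109°.
Δφ = 53.073 − 69.761 = -16.688°.
a = sin²(Δφ/2) + cos φ₁ · cos φ₂ · sin²(Δλ/2) = 0.160706.
c = 2·atan2(√a, √(1−a)) = 0.82496 rad → d = 6371·c ≈ 5255.80 km.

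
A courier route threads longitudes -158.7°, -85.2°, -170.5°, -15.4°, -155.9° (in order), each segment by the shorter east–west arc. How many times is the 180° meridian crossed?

0

Leg 1: -158.7° → -85.2°, shortest Δλ = 73.5° (east) — does not cross 180°.
Leg 2: -85.2° → -170.5°, shortest Δλ = -85.3° (west) — does not cross 180°.
Leg 3: -170.5° → -15.4°, shortest Δλ = 155.1° (east) — does not cross 180°.
Leg 4: -15.4° → -155.9°, shortest Δλ = -140.5° (west) — does not cross 180°.
Total crossings: 0.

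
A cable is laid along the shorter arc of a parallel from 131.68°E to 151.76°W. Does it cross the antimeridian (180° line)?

Naïve |-151.76 − 131.68| = 283.44° > 180°, so the shorter arc goes the other way round — across 180°.
Signed shortest Δλ = ((-151.76 − 131.68 + 180) mod 360) − 180 = 76.56°.
Going east by 76.56° from +131.68° passes through 180° before reaching -151.76°.

Yes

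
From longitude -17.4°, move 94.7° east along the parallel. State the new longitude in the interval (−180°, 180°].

Start at -17.4°; shift +94.7° → +77.3°.
+77.3° already lies in (−180°, 180°].

+77.3°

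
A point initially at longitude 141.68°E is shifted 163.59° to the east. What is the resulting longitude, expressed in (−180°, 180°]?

54.73°W

Start at +141.68°; shift +163.59° → +305.27°.
+305.27° lies outside (−180°, 180°]; subtract 360° → -54.73°.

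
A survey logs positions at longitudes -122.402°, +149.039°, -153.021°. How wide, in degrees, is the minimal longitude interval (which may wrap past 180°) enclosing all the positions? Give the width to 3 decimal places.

88.559°

Sort the longitudes: -153.021°, -122.402°, +149.039°.
Eastward gaps between consecutive values (wrapping around): 30.619°, 271.441°, 57.940°.
Largest gap = 271.441° ⇒ minimal covering band is its complement: 360° − 271.441° = 88.559°.
Band runs from +149.039° eastward to -122.402°, crossing the antimeridian.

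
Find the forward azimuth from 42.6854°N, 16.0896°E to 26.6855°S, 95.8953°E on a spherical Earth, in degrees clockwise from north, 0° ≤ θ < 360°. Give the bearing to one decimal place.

116.4°

Δλ = 95.8953 − 16.0896 = 79.8057°.
θ = atan2( sin Δλ · cos φ₂ , cos φ₁ · sin φ₂ − sin φ₁ · cos φ₂ · cos Δλ )
  = atan2(0.87938, -0.43733) = 116.442° → normalised to [0°, 360°): 116.442°.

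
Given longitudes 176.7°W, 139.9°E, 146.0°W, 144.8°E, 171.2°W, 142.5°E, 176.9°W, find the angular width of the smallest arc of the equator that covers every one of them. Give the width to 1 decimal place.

74.1°

Sort the longitudes: -176.9°, -176.7°, -171.2°, -146.0°, +139.9°, +142.5°, +144.8°.
Eastward gaps between consecutive values (wrapping around): 0.2°, 5.5°, 25.2°, 285.9°, 2.6°, 2.3°, 38.3°.
Largest gap = 285.9° ⇒ minimal covering band is its complement: 360° − 285.9° = 74.1°.
Band runs from +139.9° eastward to -146.0°, crossing the antimeridian.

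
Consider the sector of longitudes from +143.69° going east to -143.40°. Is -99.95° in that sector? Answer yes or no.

Band width going east from +143.69° to -143.40°: ((-143.40 − 143.69) mod 360) = 72.91°.
Offset of -99.95° east of the west edge: ((-99.95 − 143.69) mod 360) = 116.36°.
116.36° > 72.91° ⇒ outside.

No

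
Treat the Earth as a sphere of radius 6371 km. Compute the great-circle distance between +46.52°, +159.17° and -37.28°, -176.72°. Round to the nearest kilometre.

9624 km

Δλ = -176.72 − 159.17 = -335.89°; wrapped into (−180°, 180°]: 24.11°.
Δφ = -37.28 − 46.52 = -83.80°.
a = sin²(Δφ/2) + cos φ₁ · cos φ₂ · sin²(Δλ/2) = 0.469882.
c = 2·atan2(√a, √(1−a)) = 1.51052 rad → d = 6371·c ≈ 9623.55 km.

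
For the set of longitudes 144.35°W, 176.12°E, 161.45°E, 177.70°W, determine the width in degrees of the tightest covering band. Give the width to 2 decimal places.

54.20°

Sort the longitudes: -177.70°, -144.35°, +161.45°, +176.12°.
Eastward gaps between consecutive values (wrapping around): 33.35°, 305.80°, 14.67°, 6.18°.
Largest gap = 305.80° ⇒ minimal covering band is its complement: 360° − 305.80° = 54.20°.
Band runs from +161.45° eastward to -144.35°, crossing the antimeridian.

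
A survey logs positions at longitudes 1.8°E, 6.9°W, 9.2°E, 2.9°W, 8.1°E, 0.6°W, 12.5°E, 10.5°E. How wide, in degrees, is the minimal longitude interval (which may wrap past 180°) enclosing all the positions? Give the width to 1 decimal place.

Sort the longitudes: -6.9°, -2.9°, -0.6°, +1.8°, +8.1°, +9.2°, +10.5°, +12.5°.
Eastward gaps between consecutive values (wrapping around): 4.0°, 2.3°, 2.4°, 6.3°, 1.1°, 1.3°, 2.0°, 340.6°.
Largest gap = 340.6° ⇒ minimal covering band is its complement: 360° − 340.6° = 19.4°.
Band runs from -6.9° eastward to +12.5°.

19.4°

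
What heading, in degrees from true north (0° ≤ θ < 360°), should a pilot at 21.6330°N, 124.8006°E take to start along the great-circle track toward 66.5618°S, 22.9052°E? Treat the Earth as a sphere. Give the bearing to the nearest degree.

Δλ = 22.9052 − 124.8006 = -101.8954°.
θ = atan2( sin Δλ · cos φ₂ , cos φ₁ · sin φ₂ − sin φ₁ · cos φ₂ · cos Δλ )
  = atan2(-0.38922, -0.82264) = -154.680° → normalised to [0°, 360°): 205.320°.

205°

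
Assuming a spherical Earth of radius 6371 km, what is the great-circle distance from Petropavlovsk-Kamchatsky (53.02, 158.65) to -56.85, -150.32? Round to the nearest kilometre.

Δλ = -150.32 − 158.65 = -308.97°; wrapped into (−180°, 180°]: 51.03°.
Δφ = -56.85 − 53.02 = -109.87°.
a = sin²(Δφ/2) + cos φ₁ · cos φ₂ · sin²(Δλ/2) = 0.730976.
c = 2·atan2(√a, √(1−a)) = 2.05099 rad → d = 6371·c ≈ 13066.87 km.

13067 km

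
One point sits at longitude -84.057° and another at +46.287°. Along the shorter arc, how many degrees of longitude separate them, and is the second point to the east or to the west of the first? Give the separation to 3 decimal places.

Raw difference: 46.287 − -84.057 = 130.344°.
Normalise into (−180°, 180°]: 130.344° stays 130.344°.
Positive ⇒ the second point lies to the east; separation 130.344°.

130.344° east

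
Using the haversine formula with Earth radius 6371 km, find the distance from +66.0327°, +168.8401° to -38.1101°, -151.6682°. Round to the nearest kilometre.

12065 km

Δλ = -151.6682 − 168.8401 = -320.5083°; wrapped into (−180°, 180°]: 39.4917°.
Δφ = -38.1101 − 66.0327 = -104.1428°.
a = sin²(Δφ/2) + cos φ₁ · cos φ₂ · sin²(Δλ/2) = 0.658652.
c = 2·atan2(√a, √(1−a)) = 1.89368 rad → d = 6371·c ≈ 12064.64 km.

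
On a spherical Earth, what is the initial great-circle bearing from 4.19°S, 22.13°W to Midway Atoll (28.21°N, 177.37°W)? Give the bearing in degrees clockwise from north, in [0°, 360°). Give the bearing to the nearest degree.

Δλ = -177.37 − -22.13 = -155.24°.
θ = atan2( sin Δλ · cos φ₂ , cos φ₁ · sin φ₂ − sin φ₁ · cos φ₂ · cos Δλ )
  = atan2(-0.36907, 0.41297) = -41.787° → normalised to [0°, 360°): 318.213°.

318°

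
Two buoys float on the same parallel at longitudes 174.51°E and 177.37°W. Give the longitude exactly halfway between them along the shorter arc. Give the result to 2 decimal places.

Signed shortest Δλ from +174.51° to -177.37° is +8.12°.
Midpoint longitude = +174.51° + (+8.12°)/2 = +174.51° + 4.06° = +178.57°.
(The naïve average (+174.51 + -177.37)/2 = -1.43° is on the wrong side of the globe.)

178.57°E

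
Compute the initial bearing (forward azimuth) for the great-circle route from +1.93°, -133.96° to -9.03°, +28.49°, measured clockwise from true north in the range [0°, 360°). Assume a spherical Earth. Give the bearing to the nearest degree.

Δλ = 28.49 − -133.96 = 162.45°.
θ = atan2( sin Δλ · cos φ₂ , cos φ₁ · sin φ₂ − sin φ₁ · cos φ₂ · cos Δλ )
  = atan2(0.29780, -0.12515) = 112.794° → normalised to [0°, 360°): 112.794°.

113°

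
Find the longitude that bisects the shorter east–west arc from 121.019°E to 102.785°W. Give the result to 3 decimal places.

Signed shortest Δλ from +121.019° to -102.785° is +136.196°.
Midpoint longitude = +121.019° + (+136.196°)/2 = +121.019° + 68.098° = +189.117°.
Normalise into (−180°, 180°]: -170.883°.
(The naïve average (+121.019 + -102.785)/2 = 9.117° is on the wrong side of the globe.)

170.883°W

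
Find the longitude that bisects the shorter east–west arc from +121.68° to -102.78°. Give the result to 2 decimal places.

Signed shortest Δλ from +121.68° to -102.78° is +135.54°.
Midpoint longitude = +121.68° + (+135.54°)/2 = +121.68° + 67.77° = +189.45°.
Normalise into (−180°, 180°]: -170.55°.
(The naïve average (+121.68 + -102.78)/2 = 9.45° is on the wrong side of the globe.)

-170.55°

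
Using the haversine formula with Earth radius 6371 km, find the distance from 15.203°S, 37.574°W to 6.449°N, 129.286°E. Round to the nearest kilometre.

Δλ = 129.286 − -37.574 = 166.860°.
Δφ = 6.449 − -15.203 = 21.652°.
a = sin²(Δφ/2) + cos φ₁ · cos φ₂ · sin²(Δλ/2) = 0.981622.
c = 2·atan2(√a, √(1−a)) = 2.86963 rad → d = 6371·c ≈ 18282.39 km.

18282 km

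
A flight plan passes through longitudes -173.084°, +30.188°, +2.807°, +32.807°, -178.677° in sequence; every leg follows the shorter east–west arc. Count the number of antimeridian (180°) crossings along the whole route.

2

Leg 1: -173.084° → +30.188°, shortest Δλ = -156.728° (west) — crosses 180°.
Leg 2: +30.188° → +2.807°, shortest Δλ = -27.381° (west) — does not cross 180°.
Leg 3: +2.807° → +32.807°, shortest Δλ = 30.0° (east) — does not cross 180°.
Leg 4: +32.807° → -178.677°, shortest Δλ = 148.516° (east) — crosses 180°.
Total crossings: 2.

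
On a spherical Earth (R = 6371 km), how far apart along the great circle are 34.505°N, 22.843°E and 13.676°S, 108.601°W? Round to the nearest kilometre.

Δλ = -108.601 − 22.843 = -131.444°.
Δφ = -13.676 − 34.505 = -48.181°.
a = sin²(Δφ/2) + cos φ₁ · cos φ₂ · sin²(Δλ/2) = 0.831958.
c = 2·atan2(√a, √(1−a)) = 2.29684 rad → d = 6371·c ≈ 14633.16 km.

14633 km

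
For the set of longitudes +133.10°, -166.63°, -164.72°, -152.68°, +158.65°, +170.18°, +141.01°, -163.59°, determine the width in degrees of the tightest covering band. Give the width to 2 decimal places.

74.22°

Sort the longitudes: -166.63°, -164.72°, -163.59°, -152.68°, +133.10°, +141.01°, +158.65°, +170.18°.
Eastward gaps between consecutive values (wrapping around): 1.91°, 1.13°, 10.91°, 285.78°, 7.91°, 17.64°, 11.53°, 23.19°.
Largest gap = 285.78° ⇒ minimal covering band is its complement: 360° − 285.78° = 74.22°.
Band runs from +133.10° eastward to -152.68°, crossing the antimeridian.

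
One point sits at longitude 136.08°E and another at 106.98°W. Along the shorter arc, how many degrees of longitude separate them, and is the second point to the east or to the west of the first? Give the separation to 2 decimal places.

116.94° east

Raw difference: -106.98 − 136.08 = -243.06°.
Normalise into (−180°, 180°]: -243.06° + 360° = 116.94°.
Positive ⇒ the second point lies to the east; separation 116.94°.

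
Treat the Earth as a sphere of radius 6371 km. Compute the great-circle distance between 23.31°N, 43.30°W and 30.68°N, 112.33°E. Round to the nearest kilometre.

Δλ = 112.33 − -43.30 = 155.63°.
Δφ = 30.68 − 23.31 = 7.37°.
a = sin²(Δφ/2) + cos φ₁ · cos φ₂ · sin²(Δλ/2) = 0.758776.
c = 2·atan2(√a, √(1−a)) = 2.11478 rad → d = 6371·c ≈ 13473.29 km.

13473 km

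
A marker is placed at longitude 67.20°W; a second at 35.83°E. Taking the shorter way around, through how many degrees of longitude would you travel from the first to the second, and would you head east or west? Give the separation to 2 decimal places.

103.03° east

Raw difference: 35.83 − -67.20 = 103.03°.
Normalise into (−180°, 180°]: 103.03° stays 103.03°.
Positive ⇒ the second point lies to the east; separation 103.03°.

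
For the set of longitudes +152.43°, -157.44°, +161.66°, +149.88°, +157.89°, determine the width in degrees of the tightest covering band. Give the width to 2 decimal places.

Sort the longitudes: -157.44°, +149.88°, +152.43°, +157.89°, +161.66°.
Eastward gaps between consecutive values (wrapping around): 307.32°, 2.55°, 5.46°, 3.77°, 40.90°.
Largest gap = 307.32° ⇒ minimal covering band is its complement: 360° − 307.32° = 52.68°.
Band runs from +149.88° eastward to -157.44°, crossing the antimeridian.

52.68°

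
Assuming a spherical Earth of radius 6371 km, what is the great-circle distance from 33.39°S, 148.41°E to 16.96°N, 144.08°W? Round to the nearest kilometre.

9081 km

Δλ = -144.08 − 148.41 = -292.49°; wrapped into (−180°, 180°]: 67.51°.
Δφ = 16.96 − -33.39 = 50.35°.
a = sin²(Δφ/2) + cos φ₁ · cos φ₂ · sin²(Δλ/2) = 0.427520.
c = 2·atan2(√a, √(1−a)) = 1.42532 rad → d = 6371·c ≈ 9080.74 km.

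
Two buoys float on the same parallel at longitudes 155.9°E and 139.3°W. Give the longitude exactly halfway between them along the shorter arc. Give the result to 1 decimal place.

171.7°W

Signed shortest Δλ from +155.9° to -139.3° is +64.8°.
Midpoint longitude = +155.9° + (+64.8°)/2 = +155.9° + 32.4° = +188.3°.
Normalise into (−180°, 180°]: -171.7°.
(The naïve average (+155.9 + -139.3)/2 = 8.3° is on the wrong side of the globe.)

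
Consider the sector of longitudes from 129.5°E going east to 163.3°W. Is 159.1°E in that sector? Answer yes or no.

Yes

Band width going east from +129.5° to -163.3°: ((-163.3 − 129.5) mod 360) = 67.2°.
Offset of +159.1° east of the west edge: ((159.1 − 129.5) mod 360) = 29.6°.
29.6° ≤ 67.2° ⇒ inside.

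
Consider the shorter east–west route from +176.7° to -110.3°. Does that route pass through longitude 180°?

Naïve |-110.3 − 176.7| = 287.0° > 180°, so the shorter arc goes the other way round — across 180°.
Signed shortest Δλ = ((-110.3 − 176.7 + 180) mod 360) − 180 = 73.0°.
Going east by 73.0° from +176.7° passes through 180° before reaching -110.3°.

Yes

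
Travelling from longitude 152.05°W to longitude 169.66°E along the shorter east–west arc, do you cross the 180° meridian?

Naïve |169.66 − -152.05| = 321.71° > 180°, so the shorter arc goes the other way round — across 180°.
Signed shortest Δλ = ((169.66 − -152.05 + 180) mod 360) − 180 = -38.29°.
Going west by 38.29° from -152.05° passes through 180° before reaching +169.66°.

Yes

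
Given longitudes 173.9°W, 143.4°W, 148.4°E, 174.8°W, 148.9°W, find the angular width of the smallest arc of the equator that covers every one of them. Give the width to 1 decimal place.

Sort the longitudes: -174.8°, -173.9°, -148.9°, -143.4°, +148.4°.
Eastward gaps between consecutive values (wrapping around): 0.9°, 25.0°, 5.5°, 291.8°, 36.8°.
Largest gap = 291.8° ⇒ minimal covering band is its complement: 360° − 291.8° = 68.2°.
Band runs from +148.4° eastward to -143.4°, crossing the antimeridian.

68.2°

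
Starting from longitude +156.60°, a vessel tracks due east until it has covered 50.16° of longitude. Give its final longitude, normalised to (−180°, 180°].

Start at +156.60°; shift +50.16° → +206.76°.
+206.76° lies outside (−180°, 180°]; subtract 360° → -153.24°.

-153.24°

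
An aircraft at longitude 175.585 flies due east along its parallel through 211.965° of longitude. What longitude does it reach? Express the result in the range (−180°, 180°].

+27.550°

Start at +175.585°; shift +211.965° → +387.550°.
+387.550° lies outside (−180°, 180°]; subtract 360° → +27.550°.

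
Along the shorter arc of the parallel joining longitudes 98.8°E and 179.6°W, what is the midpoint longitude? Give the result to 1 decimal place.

Signed shortest Δλ from +98.8° to -179.6° is +81.6°.
Midpoint longitude = +98.8° + (+81.6°)/2 = +98.8° + 40.8° = +139.6°.
(The naïve average (+98.8 + -179.6)/2 = -40.4° is on the wrong side of the globe.)

139.6°E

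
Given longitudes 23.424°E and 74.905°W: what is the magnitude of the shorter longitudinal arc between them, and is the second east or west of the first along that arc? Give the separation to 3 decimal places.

Raw difference: -74.905 − 23.424 = -98.329°.
Normalise into (−180°, 180°]: -98.329° stays -98.329°.
Negative ⇒ the second point lies to the west; separation 98.329°.

98.329° west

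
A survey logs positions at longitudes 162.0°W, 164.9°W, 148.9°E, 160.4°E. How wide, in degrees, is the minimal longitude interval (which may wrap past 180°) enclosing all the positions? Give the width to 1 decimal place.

49.1°

Sort the longitudes: -164.9°, -162.0°, +148.9°, +160.4°.
Eastward gaps between consecutive values (wrapping around): 2.9°, 310.9°, 11.5°, 34.7°.
Largest gap = 310.9° ⇒ minimal covering band is its complement: 360° − 310.9° = 49.1°.
Band runs from +148.9° eastward to -162.0°, crossing the antimeridian.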